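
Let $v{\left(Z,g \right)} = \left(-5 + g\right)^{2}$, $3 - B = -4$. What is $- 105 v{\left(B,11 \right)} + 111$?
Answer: $-3669$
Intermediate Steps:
$B = 7$ ($B = 3 - -4 = 3 + 4 = 7$)
$- 105 v{\left(B,11 \right)} + 111 = - 105 \left(-5 + 11\right)^{2} + 111 = - 105 \cdot 6^{2} + 111 = \left(-105\right) 36 + 111 = -3780 + 111 = -3669$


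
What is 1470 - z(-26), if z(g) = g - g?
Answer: 1470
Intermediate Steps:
z(g) = 0
1470 - z(-26) = 1470 - 1*0 = 1470 + 0 = 1470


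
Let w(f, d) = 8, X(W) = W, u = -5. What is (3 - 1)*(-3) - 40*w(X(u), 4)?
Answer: -326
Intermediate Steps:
(3 - 1)*(-3) - 40*w(X(u), 4) = (3 - 1)*(-3) - 40*8 = 2*(-3) - 320 = -6 - 320 = -326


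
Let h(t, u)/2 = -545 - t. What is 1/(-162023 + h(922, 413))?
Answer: -1/164957 ≈ -6.0622e-6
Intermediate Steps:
h(t, u) = -1090 - 2*t (h(t, u) = 2*(-545 - t) = -1090 - 2*t)
1/(-162023 + h(922, 413)) = 1/(-162023 + (-1090 - 2*922)) = 1/(-162023 + (-1090 - 1844)) = 1/(-162023 - 2934) = 1/(-164957) = -1/164957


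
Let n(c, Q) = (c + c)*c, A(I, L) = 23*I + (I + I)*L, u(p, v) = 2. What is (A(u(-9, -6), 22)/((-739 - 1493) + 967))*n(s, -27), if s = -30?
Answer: -48240/253 ≈ -190.67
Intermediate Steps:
A(I, L) = 23*I + 2*I*L (A(I, L) = 23*I + (2*I)*L = 23*I + 2*I*L)
n(c, Q) = 2*c² (n(c, Q) = (2*c)*c = 2*c²)
(A(u(-9, -6), 22)/((-739 - 1493) + 967))*n(s, -27) = ((2*(23 + 2*22))/((-739 - 1493) + 967))*(2*(-30)²) = ((2*(23 + 44))/(-2232 + 967))*(2*900) = ((2*67)/(-1265))*1800 = (134*(-1/1265))*1800 = -134/1265*1800 = -48240/253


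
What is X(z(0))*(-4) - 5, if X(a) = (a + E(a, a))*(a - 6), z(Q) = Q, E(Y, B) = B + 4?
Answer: 91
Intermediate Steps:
E(Y, B) = 4 + B
X(a) = (-6 + a)*(4 + 2*a) (X(a) = (a + (4 + a))*(a - 6) = (4 + 2*a)*(-6 + a) = (-6 + a)*(4 + 2*a))
X(z(0))*(-4) - 5 = (-24 - 8*0 + 2*0²)*(-4) - 5 = (-24 + 0 + 2*0)*(-4) - 5 = (-24 + 0 + 0)*(-4) - 5 = -24*(-4) - 5 = 96 - 5 = 91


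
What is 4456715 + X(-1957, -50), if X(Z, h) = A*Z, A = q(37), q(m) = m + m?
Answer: 4311897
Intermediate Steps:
q(m) = 2*m
A = 74 (A = 2*37 = 74)
X(Z, h) = 74*Z
4456715 + X(-1957, -50) = 4456715 + 74*(-1957) = 4456715 - 144818 = 4311897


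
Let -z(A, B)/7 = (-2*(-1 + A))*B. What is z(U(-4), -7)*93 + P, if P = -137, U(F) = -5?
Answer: 54547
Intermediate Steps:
z(A, B) = -7*B*(2 - 2*A) (z(A, B) = -7*(-2*(-1 + A))*B = -7*(2 - 2*A)*B = -7*B*(2 - 2*A))
z(U(-4), -7)*93 + P = (14*(-7)*(-1 - 5))*93 - 137 = (14*(-7)*(-6))*93 - 137 = 588*93 - 137 = 54684 - 137 = 54547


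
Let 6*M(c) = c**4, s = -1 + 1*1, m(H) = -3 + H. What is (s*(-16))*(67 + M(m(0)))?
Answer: 0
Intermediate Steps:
s = 0 (s = -1 + 1 = 0)
M(c) = c**4/6
(s*(-16))*(67 + M(m(0))) = (0*(-16))*(67 + (-3 + 0)**4/6) = 0*(67 + (1/6)*(-3)**4) = 0*(67 + (1/6)*81) = 0*(67 + 27/2) = 0*(161/2) = 0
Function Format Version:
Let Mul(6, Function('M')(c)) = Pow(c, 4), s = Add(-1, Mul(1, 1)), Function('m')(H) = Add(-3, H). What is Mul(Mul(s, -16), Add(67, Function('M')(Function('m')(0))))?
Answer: 0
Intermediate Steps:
s = 0 (s = Add(-1, 1) = 0)
Function('M')(c) = Mul(Rational(1, 6), Pow(c, 4))
Mul(Mul(s, -16), Add(67, Function('M')(Function('m')(0)))) = Mul(Mul(0, -16), Add(67, Mul(Rational(1, 6), Pow(Add(-3, 0), 4)))) = Mul(0, Add(67, Mul(Rational(1, 6), Pow(-3, 4)))) = Mul(0, Add(67, Mul(Rational(1, 6), 81))) = Mul(0, Add(67, Rational(27, 2))) = Mul(0, Rational(161, 2)) = 0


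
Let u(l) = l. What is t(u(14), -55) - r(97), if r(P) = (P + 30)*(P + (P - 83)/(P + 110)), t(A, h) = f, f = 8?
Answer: -2550155/207 ≈ -12320.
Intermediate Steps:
t(A, h) = 8
r(P) = (30 + P)*(P + (-83 + P)/(110 + P))
t(u(14), -55) - r(97) = 8 - (-2490 + 97³ + 141*97² + 3247*97)/(110 + 97) = 8 - (-2490 + 912673 + 141*9409 + 314959)/207 = 8 - (-2490 + 912673 + 1326669 + 314959)/207 = 8 - 2551811/207 = -2550155/207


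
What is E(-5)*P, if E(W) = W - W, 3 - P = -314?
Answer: 0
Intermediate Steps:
P = 317 (P = 3 - 1*(-314) = 3 + 314 = 317)
E(W) = 0
E(-5)*P = 0*317 = 0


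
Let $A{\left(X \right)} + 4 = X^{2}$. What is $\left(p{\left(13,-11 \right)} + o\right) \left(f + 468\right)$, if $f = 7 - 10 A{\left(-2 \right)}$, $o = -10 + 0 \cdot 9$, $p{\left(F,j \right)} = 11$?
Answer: $475$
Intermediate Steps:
$A{\left(X \right)} = -4 + X^{2}$
$o = -10$ ($o = -10 + 0 = -10$)
$f = 7$ ($f = 7 - 10 \left(-4 + \left(-2\right)^{2}\right) = 7 - 10 \left(-4 + 4\right) = 7 - 0 = 7 + 0 = 7$)
$\left(p{\left(13,-11 \right)} + o\right) \left(f + 468\right) = \left(11 - 10\right) \left(7 + 468\right) = 1 \cdot 475 = 475$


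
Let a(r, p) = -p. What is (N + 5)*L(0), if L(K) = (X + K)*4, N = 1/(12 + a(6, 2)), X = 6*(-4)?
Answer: -2448/5 ≈ -489.60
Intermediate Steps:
X = -24
N = 1/10 (N = 1/(12 - 1*2) = 1/(12 - 2) = 1/10 ≈ 0.10000)
L(K) = -96 + 4*K (L(K) = (-24 + K)*4 = -96 + 4*K)
(N + 5)*L(0) = (1/10 + 5)*(-96 + 4*0) = 51*(-96 + 0)/10 = (51/10)*(-96) = -2448/5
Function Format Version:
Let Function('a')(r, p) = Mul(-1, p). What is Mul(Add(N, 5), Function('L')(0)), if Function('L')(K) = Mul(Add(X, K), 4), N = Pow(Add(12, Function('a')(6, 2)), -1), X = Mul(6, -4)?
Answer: Rational(-2448, 5) ≈ -489.60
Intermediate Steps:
X = -24
N = Rational(1, 10) (N = Pow(Add(12, Mul(-1, 2)), -1) = Pow(Add(12, -2), -1) = Pow(10, -1) = Rational(1, 10) ≈ 0.10000)
Function('L')(K) = Add(-96, Mul(4, K)) (Function('L')(K) = Mul(Add(-24, K), 4) = Add(-96, Mul(4, K)))
Mul(Add(N, 5), Function('L')(0)) = Mul(Add(Rational(1, 10), 5), Add(-96, Mul(4, 0))) = Mul(Rational(51, 10), Add(-96, 0)) = Mul(Rational(51, 10), -96) = Rational(-2448, 5)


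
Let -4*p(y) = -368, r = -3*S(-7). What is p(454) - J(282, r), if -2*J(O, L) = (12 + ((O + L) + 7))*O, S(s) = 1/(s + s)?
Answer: 595885/14 ≈ 42563.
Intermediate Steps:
S(s) = 1/(2*s)
r = 3/14 (r = -3/(2*(-7)) = -3*(-1)/(2*7) = -3*(-1/14) = 3/14 ≈ 0.21429)
p(y) = 92 (p(y) = -¼*(-368) = 92)
J(O, L) = -O*(19 + L + O)/2 (J(O, L) = -(12 + ((O + L) + 7))*O/2 = -(12 + ((L + O) + 7))*O/2 = -(12 + (7 + L + O))*O/2 = -(19 + L + O)*O/2 = -O*(19 + L + O)/2)
p(454) - J(282, r) = 92 - (-1)*282*(19 + 3/14 + 282)/2 = 92 - (-1)*282*4217/(2*14) = 92 - 1*(-594597/14) = 92 + 594597/14 = 595885/14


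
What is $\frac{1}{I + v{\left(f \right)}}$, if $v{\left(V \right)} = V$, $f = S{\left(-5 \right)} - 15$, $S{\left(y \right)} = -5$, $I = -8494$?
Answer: $- \frac{1}{8514} \approx -0.00011745$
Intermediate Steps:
$f = -20$ ($f = -5 - 15 = -20$)
$\frac{1}{I + v{\left(f \right)}} = \frac{1}{-8494 - 20} = \frac{1}{-8514} = - \frac{1}{8514}$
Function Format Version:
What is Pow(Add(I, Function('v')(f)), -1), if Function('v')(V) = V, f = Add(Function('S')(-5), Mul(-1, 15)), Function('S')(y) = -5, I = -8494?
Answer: Rational(-1, 8514) ≈ -0.00011745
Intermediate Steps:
f = -20 (f = Add(-5, Mul(-1, 15)) = Add(-5, -15) = -20)
Pow(Add(I, Function('v')(f)), -1) = Pow(Add(-8494, -20), -1) = Pow(-8514, -1) = Rational(-1, 8514)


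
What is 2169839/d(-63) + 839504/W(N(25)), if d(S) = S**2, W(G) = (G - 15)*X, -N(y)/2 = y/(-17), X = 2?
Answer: -3982444243/116235 ≈ -34262.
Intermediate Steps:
N(y) = 2*y/17 (N(y) = -2*y/(-17) = -2*y*(-1)/17 = -(-2)*y/17 = 2*y/17)
W(G) = -30 + 2*G (W(G) = (G - 15)*2 = (-15 + G)*2 = -30 + 2*G)
2169839/d(-63) + 839504/W(N(25)) = 2169839/((-63)**2) + 839504/(-30 + 2*((2/17)*25)) = 2169839/3969 + 839504/(-30 + 2*(50/17)) = 2169839*(1/3969) + 839504/(-30 + 100/17) = 309977/567 + 839504/(-410/17) = 309977/567 + 839504*(-17/410) = 309977/567 - 7135784/205 = -3982444243/116235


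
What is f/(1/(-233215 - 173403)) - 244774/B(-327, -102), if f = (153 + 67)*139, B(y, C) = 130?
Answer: -808234720987/65 ≈ -1.2434e+10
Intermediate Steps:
f = 30580 (f = 220*139 = 30580)
f/(1/(-233215 - 173403)) - 244774/B(-327, -102) = 30580/(1/(-233215 - 173403)) - 244774/130 = 30580/(1/(-406618)) - 244774*1/130 = 30580/(-1/406618) - 122387/65 = 30580*(-406618) - 122387/65 = -12434378440 - 122387/65 = -808234720987/65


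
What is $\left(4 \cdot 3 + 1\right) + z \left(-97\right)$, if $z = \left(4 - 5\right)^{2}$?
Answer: $-84$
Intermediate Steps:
$z = 1$ ($z = \left(-1\right)^{2} = 1$)
$\left(4 \cdot 3 + 1\right) + z \left(-97\right) = \left(4 \cdot 3 + 1\right) + 1 \left(-97\right) = \left(12 + 1\right) - 97 = 13 - 97 = -84$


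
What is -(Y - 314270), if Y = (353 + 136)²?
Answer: 75149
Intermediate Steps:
Y = 239121 (Y = 489² = 239121)
-(Y - 314270) = -(239121 - 314270) = -1*(-75149) = 75149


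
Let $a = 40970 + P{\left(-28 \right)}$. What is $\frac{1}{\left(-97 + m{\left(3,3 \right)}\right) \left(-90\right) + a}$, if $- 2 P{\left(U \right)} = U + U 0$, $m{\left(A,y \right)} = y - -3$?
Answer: $\frac{1}{49174} \approx 2.0336 \cdot 10^{-5}$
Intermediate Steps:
$m{\left(A,y \right)} = 3 + y$ ($m{\left(A,y \right)} = y + 3 = 3 + y$)
$P{\left(U \right)} = - \frac{U}{2}$ ($P{\left(U \right)} = - \frac{U + U 0}{2} = - \frac{U + 0}{2} = - \frac{U}{2}$)
$a = 40984$ ($a = 40970 - -14 = 40970 + 14 = 40984$)
$\frac{1}{\left(-97 + m{\left(3,3 \right)}\right) \left(-90\right) + a} = \frac{1}{\left(-97 + \left(3 + 3\right)\right) \left(-90\right) + 40984} = \frac{1}{\left(-97 + 6\right) \left(-90\right) + 40984} = \frac{1}{\left(-91\right) \left(-90\right) + 40984} = \frac{1}{8190 + 40984} = \frac{1}{49174}$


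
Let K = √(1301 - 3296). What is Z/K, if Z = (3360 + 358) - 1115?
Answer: -137*I*√1995/105 ≈ -58.278*I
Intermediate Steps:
Z = 2603 (Z = 3718 - 1115 = 2603)
K = I*√1995 (K = √(-1995) = I*√1995 ≈ 44.665*I)
Z/K = 2603/((I*√1995)) = 2603*(-I*√1995/1995) = -137*I*√1995/105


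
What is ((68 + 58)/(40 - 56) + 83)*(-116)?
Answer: -17429/2 ≈ -8714.5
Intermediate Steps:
((68 + 58)/(40 - 56) + 83)*(-116) = (126/(-16) + 83)*(-116) = (126*(-1/16) + 83)*(-116) = (-63/8 + 83)*(-116) = (601/8)*(-116) = -17429/2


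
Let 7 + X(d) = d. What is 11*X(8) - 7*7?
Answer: -38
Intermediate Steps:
X(d) = -7 + d
11*X(8) - 7*7 = 11*(-7 + 8) - 7*7 = 11*1 - 49 = 11 - 49 = -38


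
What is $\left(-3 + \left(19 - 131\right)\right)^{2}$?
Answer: $13225$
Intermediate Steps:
$\left(-3 + \left(19 - 131\right)\right)^{2} = \left(-3 - 112\right)^{2} = \left(-115\right)^{2} = 13225$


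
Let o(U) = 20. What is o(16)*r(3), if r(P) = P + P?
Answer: 120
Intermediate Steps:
r(P) = 2*P
o(16)*r(3) = 20*(2*3) = 20*6 = 120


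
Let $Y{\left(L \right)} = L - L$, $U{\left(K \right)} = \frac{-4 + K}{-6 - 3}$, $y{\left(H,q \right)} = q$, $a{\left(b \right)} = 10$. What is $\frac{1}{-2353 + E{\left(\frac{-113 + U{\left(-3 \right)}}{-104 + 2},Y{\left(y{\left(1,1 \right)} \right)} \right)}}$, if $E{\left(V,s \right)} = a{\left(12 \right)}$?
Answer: $- \frac{1}{2343} \approx -0.0004268$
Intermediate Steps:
$U{\left(K \right)} = \frac{4}{9} - \frac{K}{9}$ ($U{\left(K \right)} = \frac{-4 + K}{-9} = \left(-4 + K\right) \left(- \frac{1}{9}\right) = \frac{4}{9} - \frac{K}{9}$)
$Y{\left(L \right)} = 0$
$E{\left(V,s \right)} = 10$
$\frac{1}{-2353 + E{\left(\frac{-113 + U{\left(-3 \right)}}{-104 + 2},Y{\left(y{\left(1,1 \right)} \right)} \right)}} = \frac{1}{-2353 + 10} = \frac{1}{-2343} = - \frac{1}{2343}$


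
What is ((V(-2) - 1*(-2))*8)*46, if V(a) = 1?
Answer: 1104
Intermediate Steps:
((V(-2) - 1*(-2))*8)*46 = ((1 - 1*(-2))*8)*46 = ((1 + 2)*8)*46 = (3*8)*46 = 24*46 = 1104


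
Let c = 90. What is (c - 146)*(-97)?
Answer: 5432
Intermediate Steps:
(c - 146)*(-97) = (90 - 146)*(-97) = -56*(-97) = 5432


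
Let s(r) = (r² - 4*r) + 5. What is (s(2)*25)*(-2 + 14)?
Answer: 300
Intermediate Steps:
s(r) = 5 + r² - 4*r
(s(2)*25)*(-2 + 14) = ((5 + 2² - 4*2)*25)*(-2 + 14) = ((5 + 4 - 8)*25)*12 = (1*25)*12 = 25*12 = 300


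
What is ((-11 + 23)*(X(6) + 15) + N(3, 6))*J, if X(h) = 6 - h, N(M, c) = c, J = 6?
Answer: 1116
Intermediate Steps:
((-11 + 23)*(X(6) + 15) + N(3, 6))*J = ((-11 + 23)*((6 - 1*6) + 15) + 6)*6 = (12*((6 - 6) + 15) + 6)*6 = (12*(0 + 15) + 6)*6 = (12*15 + 6)*6 = (180 + 6)*6 = 186*6 = 1116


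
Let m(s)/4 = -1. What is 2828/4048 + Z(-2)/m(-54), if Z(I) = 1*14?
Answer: -2835/1012 ≈ -2.8014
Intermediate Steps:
m(s) = -4 (m(s) = 4*(-1) = -4)
Z(I) = 14
2828/4048 + Z(-2)/m(-54) = 2828/4048 + 14/(-4) = 2828*(1/4048) + 14*(-¼) = 707/1012 - 7/2 = -2835/1012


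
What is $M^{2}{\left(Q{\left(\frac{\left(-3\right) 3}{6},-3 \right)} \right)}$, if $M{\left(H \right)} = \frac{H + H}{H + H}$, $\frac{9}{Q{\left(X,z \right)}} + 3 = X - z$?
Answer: $1$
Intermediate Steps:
$Q{\left(X,z \right)} = \frac{9}{-3 + X - z}$ ($Q{\left(X,z \right)} = \frac{9}{-3 + \left(X - z\right)} = \frac{9}{-3 + X - z}$)
$M{\left(H \right)} = 1$ ($M{\left(H \right)} = \frac{2 H}{2 H} = 2 H \frac{1}{2 H} = 1$)
$M^{2}{\left(Q{\left(\frac{\left(-3\right) 3}{6},-3 \right)} \right)} = 1^{2} = 1$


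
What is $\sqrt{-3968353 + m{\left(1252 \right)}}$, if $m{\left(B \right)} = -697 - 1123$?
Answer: $i \sqrt{3970173} \approx 1992.5 i$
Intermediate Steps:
$m{\left(B \right)} = -1820$ ($m{\left(B \right)} = -697 - 1123 = -1820$)
$\sqrt{-3968353 + m{\left(1252 \right)}} = \sqrt{-3968353 - 1820} = \sqrt{-3970173} = i \sqrt{3970173}$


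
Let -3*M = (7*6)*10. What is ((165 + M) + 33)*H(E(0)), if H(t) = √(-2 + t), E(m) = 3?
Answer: 58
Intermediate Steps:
M = -140 (M = -7*6*10/3 = -14*10 = -⅓*420 = -140)
((165 + M) + 33)*H(E(0)) = ((165 - 140) + 33)*√(-2 + 3) = (25 + 33)*√1 = 58*1 = 58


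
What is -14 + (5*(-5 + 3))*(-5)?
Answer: 36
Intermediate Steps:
-14 + (5*(-5 + 3))*(-5) = -14 + (5*(-2))*(-5) = -14 - 10*(-5) = -14 + 50 = 36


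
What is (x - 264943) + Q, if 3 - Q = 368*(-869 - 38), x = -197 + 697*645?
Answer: 518204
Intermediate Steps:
x = 449368 (x = -197 + 449565 = 449368)
Q = 333779 (Q = 3 - 368*(-869 - 38) = 3 - 368*(-907) = 3 - 1*(-333776) = 3 + 333776 = 333779)
(x - 264943) + Q = (449368 - 264943) + 333779 = 184425 + 333779 = 518204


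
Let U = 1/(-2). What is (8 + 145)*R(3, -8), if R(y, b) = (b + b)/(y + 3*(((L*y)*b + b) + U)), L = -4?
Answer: -544/59 ≈ -9.2203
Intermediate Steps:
U = -½ ≈ -0.50000
R(y, b) = 2*b/(-3/2 + y + 3*b - 12*b*y) (R(y, b) = (b + b)/(y + 3*(((-4*y)*b + b) - ½)) = (2*b)/(y + 3*((-4*b*y + b) - ½)) = (2*b)/(y + 3*((b - 4*b*y) - ½)) = (2*b)/(y + 3*(-½ + b - 4*b*y)) = (2*b)/(y + (-3/2 + 3*b - 12*b*y)) = (2*b)/(-3/2 + y + 3*b - 12*b*y) = 2*b/(-3/2 + y + 3*b - 12*b*y))
(8 + 145)*R(3, -8) = (8 + 145)*(-4*(-8)/(3 - 6*(-8) - 2*3 + 24*(-8)*3)) = 153*(-4*(-8)/(3 + 48 - 6 - 576)) = 153*(-4*(-8)/(-531)) = 153*(-4*(-8)*(-1/531)) = 153*(-32/531) = -544/59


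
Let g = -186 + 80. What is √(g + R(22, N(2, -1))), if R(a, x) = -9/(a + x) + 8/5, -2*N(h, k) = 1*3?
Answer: 6*I*√122385/205 ≈ 10.239*I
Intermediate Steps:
g = -106
N(h, k) = -3/2
R(a, x) = 8/5 - 9/(a + x) (R(a, x) = -9/(a + x) + 8*(⅕) = -9/(a + x) + 8/5 = 8/5 - 9/(a + x))
√(g + R(22, N(2, -1))) = √(-106 + (-45 + 8*22 + 8*(-3/2))/(5*(22 - 3/2))) = √(-106 + (-45 + 176 - 12)/(5*(41/2))) = √(-106 + (⅕)*(2/41)*119) = √(-106 + 238/205) = √(-21492/205) = 6*I*√122385/205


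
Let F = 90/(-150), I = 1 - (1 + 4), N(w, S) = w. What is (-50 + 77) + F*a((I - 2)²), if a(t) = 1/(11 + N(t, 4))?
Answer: 6342/235 ≈ 26.987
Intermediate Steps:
I = -4 (I = 1 - 1*5 = 1 - 5 = -4)
F = -⅗ (F = 90*(-1/150) = -⅗ ≈ -0.60000)
a(t) = 1/(11 + t)
(-50 + 77) + F*a((I - 2)²) = (-50 + 77) - 3/(5*(11 + (-4 - 2)²)) = 27 - 3/(5*(11 + (-6)²)) = 27 - 3/(5*(11 + 36)) = 27 - ⅗/47 = 27 - ⅗*1/47 = 27 - 3/235 = 6342/235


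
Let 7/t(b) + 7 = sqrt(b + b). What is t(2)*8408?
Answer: -58856/5 ≈ -11771.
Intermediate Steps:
t(b) = 7/(-7 + sqrt(2)*sqrt(b)) (t(b) = 7/(-7 + sqrt(b + b)) = 7/(-7 + sqrt(2*b)) = 7/(-7 + sqrt(2)*sqrt(b)))
t(2)*8408 = (7/(-7 + sqrt(2)*sqrt(2)))*8408 = (7/(-7 + 2))*8408 = (7/(-5))*8408 = (7*(-1/5))*8408 = -7/5*8408 = -58856/5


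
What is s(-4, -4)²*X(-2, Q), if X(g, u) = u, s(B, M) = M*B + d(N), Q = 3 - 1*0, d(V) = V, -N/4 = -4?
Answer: 3072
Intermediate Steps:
N = 16 (N = -4*(-4) = 16)
Q = 3 (Q = 3 + 0 = 3)
s(B, M) = 16 + B*M (s(B, M) = M*B + 16 = B*M + 16 = 16 + B*M)
s(-4, -4)²*X(-2, Q) = (16 - 4*(-4))²*3 = (16 + 16)²*3 = 32²*3 = 1024*3 = 3072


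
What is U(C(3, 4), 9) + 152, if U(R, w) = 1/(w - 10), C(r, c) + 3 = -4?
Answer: 151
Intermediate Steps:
C(r, c) = -7 (C(r, c) = -3 - 4 = -7)
U(R, w) = 1/(-10 + w)
U(C(3, 4), 9) + 152 = 1/(-10 + 9) + 152 = 1/(-1) + 152 = -1 + 152 = 151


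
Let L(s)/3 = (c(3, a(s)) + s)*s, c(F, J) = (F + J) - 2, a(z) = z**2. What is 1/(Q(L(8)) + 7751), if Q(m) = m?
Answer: 1/9503 ≈ 0.00010523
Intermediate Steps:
c(F, J) = -2 + F + J
L(s) = 3*s*(1 + s + s**2) (L(s) = 3*(((-2 + 3 + s**2) + s)*s) = 3*(((1 + s**2) + s)*s) = 3*((1 + s + s**2)*s) = 3*(s*(1 + s + s**2)) = 3*s*(1 + s + s**2))
1/(Q(L(8)) + 7751) = 1/(3*8*(1 + 8 + 8**2) + 7751) = 1/(3*8*(1 + 8 + 64) + 7751) = 1/(3*8*73 + 7751) = 1/(1752 + 7751) = 1/9503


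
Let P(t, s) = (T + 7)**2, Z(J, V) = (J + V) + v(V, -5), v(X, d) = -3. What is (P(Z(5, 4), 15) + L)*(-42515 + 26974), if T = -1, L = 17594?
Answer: -273987830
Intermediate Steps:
Z(J, V) = -3 + J + V (Z(J, V) = (J + V) - 3 = -3 + J + V)
P(t, s) = 36 (P(t, s) = (-1 + 7)**2 = 6**2 = 36)
(P(Z(5, 4), 15) + L)*(-42515 + 26974) = (36 + 17594)*(-42515 + 26974) = 17630*(-15541) = -273987830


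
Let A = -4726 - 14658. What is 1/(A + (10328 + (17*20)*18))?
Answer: -1/2936 ≈ -0.00034060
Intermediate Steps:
A = -19384
1/(A + (10328 + (17*20)*18)) = 1/(-19384 + (10328 + (17*20)*18)) = 1/(-19384 + (10328 + 340*18)) = 1/(-19384 + (10328 + 6120)) = 1/(-19384 + 16448) = 1/(-2936) = -1/2936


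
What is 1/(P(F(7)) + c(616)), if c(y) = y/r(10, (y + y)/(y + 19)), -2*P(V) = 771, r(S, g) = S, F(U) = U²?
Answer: -10/3239 ≈ -0.0030874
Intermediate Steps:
P(V) = -771/2 (P(V) = -½*771 = -771/2)
c(y) = y/10
1/(P(F(7)) + c(616)) = 1/(-771/2 + (⅒)*616) = 1/(-771/2 + 308/5) = 1/(-3239/10) = -10/3239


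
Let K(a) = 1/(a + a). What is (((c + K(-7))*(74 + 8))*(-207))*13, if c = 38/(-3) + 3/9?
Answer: 19160817/7 ≈ 2.7373e+6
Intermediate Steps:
K(a) = 1/(2*a)
c = -37/3 (c = 38*(-1/3) + 3*(1/9) = -38/3 + 1/3 = -37/3 ≈ -12.333)
(((c + K(-7))*(74 + 8))*(-207))*13 = (((-37/3 + (1/2)/(-7))*(74 + 8))*(-207))*13 = (((-37/3 + (1/2)*(-1/7))*82)*(-207))*13 = (((-37/3 - 1/14)*82)*(-207))*13 = (-521/42*82*(-207))*13 = -21361/21*(-207)*13 = (1473909/7)*13 = 19160817/7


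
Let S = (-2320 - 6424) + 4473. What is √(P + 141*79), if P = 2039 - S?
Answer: √17449 ≈ 132.09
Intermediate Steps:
S = -4271 (S = -8744 + 4473 = -4271)
P = 6310 (P = 2039 - 1*(-4271) = 2039 + 4271 = 6310)
√(P + 141*79) = √(6310 + 141*79) = √(6310 + 11139) = √17449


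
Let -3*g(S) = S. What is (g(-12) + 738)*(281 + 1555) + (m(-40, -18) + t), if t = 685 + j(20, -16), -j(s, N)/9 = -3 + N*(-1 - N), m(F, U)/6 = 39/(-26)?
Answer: 1365175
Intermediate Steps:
g(S) = -S/3
m(F, U) = -9 (m(F, U) = 6*(39/(-26)) = 6*(39*(-1/26)) = 6*(-3/2) = -9)
j(s, N) = 27 - 9*N*(-1 - N) (j(s, N) = -9*(-3 + N*(-1 - N)) = 27 - 9*N*(-1 - N))
t = 2872 (t = 685 + (27 + 9*(-16) + 9*(-16)²) = 685 + (27 - 144 + 9*256) = 685 + (27 - 144 + 2304) = 685 + 2187 = 2872)
(g(-12) + 738)*(281 + 1555) + (m(-40, -18) + t) = (-⅓*(-12) + 738)*(281 + 1555) + (-9 + 2872) = (4 + 738)*1836 + 2863 = 742*1836 + 2863 = 1362312 + 2863 = 1365175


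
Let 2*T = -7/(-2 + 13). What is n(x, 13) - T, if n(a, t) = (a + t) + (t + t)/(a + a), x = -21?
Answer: -3835/462 ≈ -8.3009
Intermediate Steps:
n(a, t) = a + t + t/a (n(a, t) = (a + t) + (2*t)/((2*a)) = (a + t) + (2*t)*(1/(2*a)) = (a + t) + t/a = a + t + t/a)
T = -7/22 (T = (-7/(-2 + 13))/2 = (-7/11)/2 = (-7*1/11)/2 = (½)*(-7/11) = -7/22 ≈ -0.31818)
n(x, 13) - T = (-21 + 13 + 13/(-21)) - 1*(-7/22) = (-21 + 13 + 13*(-1/21)) + 7/22 = (-21 + 13 - 13/21) + 7/22 = -181/21 + 7/22 = -3835/462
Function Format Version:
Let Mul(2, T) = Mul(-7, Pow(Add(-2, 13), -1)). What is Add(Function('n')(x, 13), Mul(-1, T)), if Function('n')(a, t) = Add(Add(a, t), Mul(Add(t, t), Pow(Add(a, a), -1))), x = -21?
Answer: Rational(-3835, 462) ≈ -8.3009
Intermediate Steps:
Function('n')(a, t) = Add(a, t, Mul(t, Pow(a, -1))) (Function('n')(a, t) = Add(Add(a, t), Mul(Mul(2, t), Pow(Mul(2, a), -1))) = Add(Add(a, t), Mul(Mul(2, t), Mul(Rational(1, 2), Pow(a, -1)))) = Add(Add(a, t), Mul(t, Pow(a, -1))) = Add(a, t, Mul(t, Pow(a, -1))))
T = Rational(-7, 22) (T = Mul(Rational(1, 2), Mul(-7, Pow(Add(-2, 13), -1))) = Mul(Rational(1, 2), Mul(-7, Pow(11, -1))) = Mul(Rational(1, 2), Mul(-7, Rational(1, 11))) = Mul(Rational(1, 2), Rational(-7, 11)) = Rational(-7, 22) ≈ -0.31818)
Add(Function('n')(x, 13), Mul(-1, T)) = Add(Add(-21, 13, Mul(13, Pow(-21, -1))), Mul(-1, Rational(-7, 22))) = Add(Add(-21, 13, Mul(13, Rational(-1, 21))), Rational(7, 22)) = Add(Add(-21, 13, Rational(-13, 21)), Rational(7, 22)) = Add(Rational(-181, 21), Rational(7, 22)) = Rational(-3835, 462)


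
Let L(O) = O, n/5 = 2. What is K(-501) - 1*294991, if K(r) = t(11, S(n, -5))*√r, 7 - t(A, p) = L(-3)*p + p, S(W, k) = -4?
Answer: -294991 - I*√501 ≈ -2.9499e+5 - 22.383*I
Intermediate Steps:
n = 10 (n = 5*2 = 10)
t(A, p) = 7 + 2*p (t(A, p) = 7 - (-3*p + p) = 7 - (-2)*p = 7 + 2*p)
K(r) = -√r (K(r) = (7 + 2*(-4))*√r = (7 - 8)*√r = -√r)
K(-501) - 1*294991 = -√(-501) - 1*294991 = -I*√501 - 294991 = -294991 - I*√501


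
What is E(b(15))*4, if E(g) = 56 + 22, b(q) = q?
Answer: 312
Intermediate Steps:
E(g) = 78
E(b(15))*4 = 78*4 = 312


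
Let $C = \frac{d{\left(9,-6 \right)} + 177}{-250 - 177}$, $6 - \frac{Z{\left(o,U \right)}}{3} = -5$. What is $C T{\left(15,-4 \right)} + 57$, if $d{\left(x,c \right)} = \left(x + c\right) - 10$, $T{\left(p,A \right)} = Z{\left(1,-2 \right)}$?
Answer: $\frac{18729}{427} \approx 43.862$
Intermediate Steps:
$Z{\left(o,U \right)} = 33$ ($Z{\left(o,U \right)} = 18 - -15 = 18 + 15 = 33$)
$T{\left(p,A \right)} = 33$
$d{\left(x,c \right)} = -10 + c + x$ ($d{\left(x,c \right)} = \left(c + x\right) - 10 = -10 + c + x$)
$C = - \frac{170}{427}$ ($C = \frac{\left(-10 - 6 + 9\right) + 177}{-250 - 177} = \frac{-7 + 177}{-427} = 170 \left(- \frac{1}{427}\right) = - \frac{170}{427} \approx -0.39813$)
$C T{\left(15,-4 \right)} + 57 = \left(- \frac{170}{427}\right) 33 + 57 = - \frac{5610}{427} + 57 = \frac{18729}{427}$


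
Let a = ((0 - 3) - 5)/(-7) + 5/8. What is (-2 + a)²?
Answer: 169/3136 ≈ 0.053890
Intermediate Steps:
a = 99/56 (a = (-3 - 5)*(-⅐) + 5*(⅛) = -8*(-⅐) + 5/8 = 8/7 + 5/8 = 99/56 ≈ 1.7679)
(-2 + a)² = (-2 + 99/56)² = (-13/56)² = 169/3136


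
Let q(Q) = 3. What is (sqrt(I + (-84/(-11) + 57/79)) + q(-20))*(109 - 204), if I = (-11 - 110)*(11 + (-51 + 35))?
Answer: -285 - 380*sqrt(28948997)/869 ≈ -2637.8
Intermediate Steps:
I = 605 (I = -121*(11 - 16) = -121*(-5) = 605)
(sqrt(I + (-84/(-11) + 57/79)) + q(-20))*(109 - 204) = (sqrt(605 + (-84/(-11) + 57/79)) + 3)*(109 - 204) = (sqrt(605 + (-84*(-1/11) + 57*(1/79))) + 3)*(-95) = (sqrt(605 + (84/11 + 57/79)) + 3)*(-95) = (sqrt(605 + 7263/869) + 3)*(-95) = (sqrt(533008/869) + 3)*(-95) = (4*sqrt(28948997)/869 + 3)*(-95) = (3 + 4*sqrt(28948997)/869)*(-95) = -285 - 380*sqrt(28948997)/869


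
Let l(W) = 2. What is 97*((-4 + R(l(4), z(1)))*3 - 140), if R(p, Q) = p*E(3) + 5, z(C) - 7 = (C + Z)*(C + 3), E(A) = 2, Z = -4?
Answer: -12125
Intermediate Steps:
z(C) = 7 + (-4 + C)*(3 + C) (z(C) = 7 + (C - 4)*(C + 3) = 7 + (-4 + C)*(3 + C))
R(p, Q) = 5 + 2*p (R(p, Q) = p*2 + 5 = 2*p + 5 = 5 + 2*p)
97*((-4 + R(l(4), z(1)))*3 - 140) = 97*((-4 + (5 + 2*2))*3 - 140) = 97*((-4 + (5 + 4))*3 - 140) = 97*((-4 + 9)*3 - 140) = 97*(5*3 - 140) = 97*(15 - 140) = 97*(-125) = -12125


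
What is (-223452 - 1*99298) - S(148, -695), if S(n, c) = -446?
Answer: -322304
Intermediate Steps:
(-223452 - 1*99298) - S(148, -695) = (-223452 - 1*99298) - 1*(-446) = (-223452 - 99298) + 446 = -322750 + 446 = -322304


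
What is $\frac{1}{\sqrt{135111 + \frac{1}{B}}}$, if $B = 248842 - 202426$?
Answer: $\frac{4 \sqrt{18193076625477}}{6271312177} \approx 0.0027205$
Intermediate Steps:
$B = 46416$
$\frac{1}{\sqrt{135111 + \frac{1}{B}}} = \frac{1}{\sqrt{135111 + \frac{1}{46416}}} = \frac{1}{\sqrt{\frac{6271312177}{46416}}} = \frac{1}{\frac{1}{11604} \sqrt{18193076625477}} = \frac{4 \sqrt{18193076625477}}{6271312177}$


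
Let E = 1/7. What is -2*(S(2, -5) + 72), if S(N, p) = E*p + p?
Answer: -928/7 ≈ -132.57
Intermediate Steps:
E = ⅐ ≈ 0.14286
S(N, p) = 8*p/7 (S(N, p) = p/7 + p = 8*p/7)
-2*(S(2, -5) + 72) = -2*((8/7)*(-5) + 72) = -2*(-40/7 + 72) = -2*464/7 = -928/7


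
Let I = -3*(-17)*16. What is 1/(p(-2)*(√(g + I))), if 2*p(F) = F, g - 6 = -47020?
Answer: I*√46198/46198 ≈ 0.0046525*I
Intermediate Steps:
g = -47014 (g = 6 - 47020 = -47014)
I = 816 (I = 51*16 = 816)
p(F) = F/2
1/(p(-2)*(√(g + I))) = 1/((((½)*(-2)))*(√(-47014 + 816))) = 1/((-1)*(√(-46198))) = -1/(I*√46198) = -(-1)*I*√46198/46198 = I*√46198/46198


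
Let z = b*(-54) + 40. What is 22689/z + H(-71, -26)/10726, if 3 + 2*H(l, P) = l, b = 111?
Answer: -60895628/15965651 ≈ -3.8142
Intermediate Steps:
H(l, P) = -3/2 + l/2
z = -5954 (z = 111*(-54) + 40 = -5994 + 40 = -5954)
22689/z + H(-71, -26)/10726 = 22689/(-5954) + (-3/2 + (½)*(-71))/10726 = 22689*(-1/5954) + (-3/2 - 71/2)*(1/10726) = -22689/5954 - 37*1/10726 = -22689/5954 - 37/10726 = -60895628/15965651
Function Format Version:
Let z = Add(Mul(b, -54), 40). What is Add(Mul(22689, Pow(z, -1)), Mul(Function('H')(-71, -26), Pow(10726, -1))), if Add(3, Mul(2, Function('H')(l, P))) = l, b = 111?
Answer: Rational(-60895628, 15965651) ≈ -3.8142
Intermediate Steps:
Function('H')(l, P) = Add(Rational(-3, 2), Mul(Rational(1, 2), l))
z = -5954 (z = Add(Mul(111, -54), 40) = Add(-5994, 40) = -5954)
Add(Mul(22689, Pow(z, -1)), Mul(Function('H')(-71, -26), Pow(10726, -1))) = Add(Mul(22689, Pow(-5954, -1)), Mul(Add(Rational(-3, 2), Mul(Rational(1, 2), -71)), Pow(10726, -1))) = Add(Mul(22689, Rational(-1, 5954)), Mul(Add(Rational(-3, 2), Rational(-71, 2)), Rational(1, 10726))) = Add(Rational(-22689, 5954), Mul(-37, Rational(1, 10726))) = Add(Rational(-22689, 5954), Rational(-37, 10726)) = Rational(-60895628, 15965651)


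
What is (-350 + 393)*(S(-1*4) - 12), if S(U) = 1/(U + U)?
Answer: -4171/8 ≈ -521.38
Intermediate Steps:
S(U) = 1/(2*U)
(-350 + 393)*(S(-1*4) - 12) = (-350 + 393)*(1/(2*((-1*4))) - 12) = 43*((½)/(-4) - 12) = 43*((½)*(-¼) - 12) = 43*(-⅛ - 12) = 43*(-97/8) = -4171/8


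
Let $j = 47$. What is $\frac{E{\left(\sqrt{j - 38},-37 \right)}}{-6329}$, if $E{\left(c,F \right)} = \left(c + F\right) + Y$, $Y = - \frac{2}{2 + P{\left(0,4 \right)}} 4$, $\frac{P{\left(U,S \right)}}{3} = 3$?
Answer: $\frac{382}{69619} \approx 0.005487$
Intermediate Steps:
$P{\left(U,S \right)} = 9$ ($P{\left(U,S \right)} = 3 \cdot 3 = 9$)
$Y = - \frac{8}{11}$ ($Y = - \frac{2}{2 + 9} \cdot 4 = - \frac{2}{11} \cdot 4 = \left(-2\right) \frac{1}{11} \cdot 4 = \left(- \frac{2}{11}\right) 4 = - \frac{8}{11} \approx -0.72727$)
$E{\left(c,F \right)} = - \frac{8}{11} + F + c$ ($E{\left(c,F \right)} = \left(c + F\right) - \frac{8}{11} = \left(F + c\right) - \frac{8}{11} = - \frac{8}{11} + F + c$)
$\frac{E{\left(\sqrt{j - 38},-37 \right)}}{-6329} = \frac{- \frac{8}{11} - 37 + \sqrt{47 - 38}}{-6329} = \left(- \frac{8}{11} - 37 + \sqrt{9}\right) \left(- \frac{1}{6329}\right) = \left(- \frac{8}{11} - 37 + 3\right) \left(- \frac{1}{6329}\right) = \left(- \frac{382}{11}\right) \left(- \frac{1}{6329}\right) = \frac{382}{69619}$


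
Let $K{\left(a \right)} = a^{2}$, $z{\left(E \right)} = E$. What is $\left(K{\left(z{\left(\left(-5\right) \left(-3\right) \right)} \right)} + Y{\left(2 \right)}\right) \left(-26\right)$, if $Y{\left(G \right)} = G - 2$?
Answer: $-5850$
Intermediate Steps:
$Y{\left(G \right)} = -2 + G$ ($Y{\left(G \right)} = G - 2 = -2 + G$)
$\left(K{\left(z{\left(\left(-5\right) \left(-3\right) \right)} \right)} + Y{\left(2 \right)}\right) \left(-26\right) = \left(\left(\left(-5\right) \left(-3\right)\right)^{2} + \left(-2 + 2\right)\right) \left(-26\right) = \left(15^{2} + 0\right) \left(-26\right) = \left(225 + 0\right) \left(-26\right) = 225 \left(-26\right) = -5850$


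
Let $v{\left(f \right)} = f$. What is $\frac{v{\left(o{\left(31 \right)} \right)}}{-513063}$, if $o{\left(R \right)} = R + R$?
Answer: $- \frac{62}{513063} \approx -0.00012084$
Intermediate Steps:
$o{\left(R \right)} = 2 R$
$\frac{v{\left(o{\left(31 \right)} \right)}}{-513063} = \frac{2 \cdot 31}{-513063} = 62 \left(- \frac{1}{513063}\right) = - \frac{62}{513063}$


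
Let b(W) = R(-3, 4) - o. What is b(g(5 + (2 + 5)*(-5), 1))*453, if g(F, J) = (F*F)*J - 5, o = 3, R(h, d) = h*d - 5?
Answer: -9060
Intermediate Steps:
R(h, d) = -5 + d*h (R(h, d) = d*h - 5 = -5 + d*h)
g(F, J) = -5 + J*F² (g(F, J) = F²*J - 5 = J*F² - 5 = -5 + J*F²)
b(W) = -20 (b(W) = (-5 + 4*(-3)) - 1*3 = (-5 - 12) - 3 = -17 - 3 = -20)
b(g(5 + (2 + 5)*(-5), 1))*453 = -20*453 = -9060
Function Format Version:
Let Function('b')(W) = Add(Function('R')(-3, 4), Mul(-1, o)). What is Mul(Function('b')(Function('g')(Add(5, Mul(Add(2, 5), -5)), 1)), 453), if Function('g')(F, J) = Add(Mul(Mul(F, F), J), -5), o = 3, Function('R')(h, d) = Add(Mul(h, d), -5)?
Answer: -9060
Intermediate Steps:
Function('R')(h, d) = Add(-5, Mul(d, h)) (Function('R')(h, d) = Add(Mul(d, h), -5) = Add(-5, Mul(d, h)))
Function('g')(F, J) = Add(-5, Mul(J, Pow(F, 2))) (Function('g')(F, J) = Add(Mul(Pow(F, 2), J), -5) = Add(Mul(J, Pow(F, 2)), -5) = Add(-5, Mul(J, Pow(F, 2))))
Function('b')(W) = -20 (Function('b')(W) = Add(Add(-5, Mul(4, -3)), Mul(-1, 3)) = Add(Add(-5, -12), -3) = Add(-17, -3) = -20)
Mul(Function('b')(Function('g')(Add(5, Mul(Add(2, 5), -5)), 1)), 453) = Mul(-20, 453) = -9060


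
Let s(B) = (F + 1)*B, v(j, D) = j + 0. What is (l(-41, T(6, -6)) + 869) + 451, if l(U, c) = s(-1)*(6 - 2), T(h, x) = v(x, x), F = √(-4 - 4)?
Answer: 1316 - 8*I*√2 ≈ 1316.0 - 11.314*I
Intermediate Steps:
v(j, D) = j
F = 2*I*√2 (F = √(-8) = 2*I*√2 ≈ 2.8284*I)
T(h, x) = x
s(B) = B*(1 + 2*I*√2) (s(B) = (2*I*√2 + 1)*B = (1 + 2*I*√2)*B = B*(1 + 2*I*√2))
l(U, c) = -4 - 8*I*√2 (l(U, c) = (-(1 + 2*I*√2))*(6 - 2) = (-1 - 2*I*√2)*4 = -4 - 8*I*√2)
(l(-41, T(6, -6)) + 869) + 451 = ((-4 - 8*I*√2) + 869) + 451 = (865 - 8*I*√2) + 451 = 1316 - 8*I*√2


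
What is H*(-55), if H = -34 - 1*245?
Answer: 15345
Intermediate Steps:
H = -279 (H = -34 - 245 = -279)
H*(-55) = -279*(-55) = 15345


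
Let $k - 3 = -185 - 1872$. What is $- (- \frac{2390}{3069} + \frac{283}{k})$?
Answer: $\frac{5777587}{6303726} \approx 0.91654$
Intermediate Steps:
$k = -2054$ ($k = 3 - 2057 = -2054$)
$- (- \frac{2390}{3069} + \frac{283}{k}) = - (- \frac{2390}{3069} + \frac{283}{-2054}) = - (\left(-2390\right) \frac{1}{3069} + 283 \left(- \frac{1}{2054}\right)) = - (- \frac{2390}{3069} - \frac{283}{2054}) = \left(-1\right) \left(- \frac{5777587}{6303726}\right) = \frac{5777587}{6303726}$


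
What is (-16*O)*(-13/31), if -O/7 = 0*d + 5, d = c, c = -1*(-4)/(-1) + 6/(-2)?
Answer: -7280/31 ≈ -234.84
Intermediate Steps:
c = -7 (c = 4*(-1) + 6*(-½) = -4 - 3 = -7)
d = -7
O = -35 (O = -7*(0*(-7) + 5) = -7*(0 + 5) = -7*5 = -35)
(-16*O)*(-13/31) = (-16*(-35))*(-13/31) = 560*(-13*1/31) = 560*(-13/31) = -7280/31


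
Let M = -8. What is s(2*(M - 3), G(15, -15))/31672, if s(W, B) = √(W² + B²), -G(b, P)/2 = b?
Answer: √346/15836 ≈ 0.0011746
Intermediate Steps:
G(b, P) = -2*b
s(W, B) = √(B² + W²)
s(2*(M - 3), G(15, -15))/31672 = √((-2*15)² + (2*(-8 - 3))²)/31672 = √((-30)² + (2*(-11))²)*(1/31672) = √(900 + (-22)²)*(1/31672) = √(900 + 484)*(1/31672) = √1384*(1/31672) = (2*√346)*(1/31672) = √346/15836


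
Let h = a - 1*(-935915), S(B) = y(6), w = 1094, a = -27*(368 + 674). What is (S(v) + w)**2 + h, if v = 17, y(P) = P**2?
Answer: 2184681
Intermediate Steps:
a = -28134 (a = -27*1042 = -28134)
S(B) = 36 (S(B) = 6**2 = 36)
h = 907781 (h = -28134 - 1*(-935915) = -28134 + 935915 = 907781)
(S(v) + w)**2 + h = (36 + 1094)**2 + 907781 = 1130**2 + 907781 = 1276900 + 907781 = 2184681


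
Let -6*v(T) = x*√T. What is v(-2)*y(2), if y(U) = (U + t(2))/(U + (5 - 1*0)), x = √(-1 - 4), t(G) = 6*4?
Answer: 13*√10/21 ≈ 1.9576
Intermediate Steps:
t(G) = 24
x = I*√5 (x = √(-5) = I*√5 ≈ 2.2361*I)
v(T) = -I*√5*√T/6
y(U) = (24 + U)/(5 + U) (y(U) = (U + 24)/(U + (5 - 1*0)) = (24 + U)/(U + (5 + 0)) = (24 + U)/(U + 5) = (24 + U)/(5 + U))
v(-2)*y(2) = (-I*√5*√(-2)/6)*((24 + 2)/(5 + 2)) = (-I*√5*I*√2/6)*(26/7) = (√10/6)*((⅐)*26) = (√10/6)*(26/7) = 13*√10/21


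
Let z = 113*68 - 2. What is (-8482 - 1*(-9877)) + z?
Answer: 9077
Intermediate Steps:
z = 7682 (z = 7684 - 2 = 7682)
(-8482 - 1*(-9877)) + z = (-8482 - 1*(-9877)) + 7682 = (-8482 + 9877) + 7682 = 1395 + 7682 = 9077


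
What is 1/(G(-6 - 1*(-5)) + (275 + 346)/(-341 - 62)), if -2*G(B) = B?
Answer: -806/839 ≈ -0.96067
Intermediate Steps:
G(B) = -B/2
1/(G(-6 - 1*(-5)) + (275 + 346)/(-341 - 62)) = 1/(-(-6 - 1*(-5))/2 + (275 + 346)/(-341 - 62)) = 1/(-(-6 + 5)/2 + 621/(-403)) = 1/(-½*(-1) + 621*(-1/403)) = 1/(½ - 621/403) = 1/(-839/806) = -806/839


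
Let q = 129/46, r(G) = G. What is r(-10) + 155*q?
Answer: 19535/46 ≈ 424.67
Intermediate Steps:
q = 129/46 (q = 129*(1/46) = 129/46 ≈ 2.8043)
r(-10) + 155*q = -10 + 155*(129/46) = -10 + 19995/46 = 19535/46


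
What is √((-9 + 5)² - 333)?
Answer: I*√317 ≈ 17.805*I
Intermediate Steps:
√((-9 + 5)² - 333) = √((-4)² - 333) = √(16 - 333) = √(-317) = I*√317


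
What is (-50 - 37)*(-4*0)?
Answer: 0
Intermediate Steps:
(-50 - 37)*(-4*0) = -87*0 = 0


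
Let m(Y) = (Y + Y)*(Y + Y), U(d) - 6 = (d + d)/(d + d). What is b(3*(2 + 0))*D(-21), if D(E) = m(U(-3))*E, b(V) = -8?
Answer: 32928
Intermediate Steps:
U(d) = 7 (U(d) = 6 + (d + d)/(d + d) = 6 + (2*d)/((2*d)) = 6 + (2*d)*(1/(2*d)) = 6 + 1 = 7)
m(Y) = 4*Y² (m(Y) = (2*Y)*(2*Y) = 4*Y²)
D(E) = 196*E (D(E) = (4*7²)*E = (4*49)*E = 196*E)
b(3*(2 + 0))*D(-21) = -1568*(-21) = -8*(-4116) = 32928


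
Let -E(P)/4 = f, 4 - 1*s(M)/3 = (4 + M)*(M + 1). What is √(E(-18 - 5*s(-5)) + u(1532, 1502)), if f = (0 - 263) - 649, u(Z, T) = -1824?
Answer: 4*√114 ≈ 42.708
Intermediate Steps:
s(M) = 12 - 3*(1 + M)*(4 + M) (s(M) = 12 - 3*(4 + M)*(M + 1) = 12 - 3*(4 + M)*(1 + M) = 12 - 3*(1 + M)*(4 + M))
f = -912 (f = -263 - 649 = -912)
E(P) = 3648 (E(P) = -4*(-912) = 3648)
√(E(-18 - 5*s(-5)) + u(1532, 1502)) = √(3648 - 1824) = √1824 = 4*√114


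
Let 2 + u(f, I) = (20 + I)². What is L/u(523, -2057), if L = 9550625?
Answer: 9550625/4149367 ≈ 2.3017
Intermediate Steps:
u(f, I) = -2 + (20 + I)²
L/u(523, -2057) = 9550625/(-2 + (20 - 2057)²) = 9550625/(-2 + (-2037)²) = 9550625/(-2 + 4149369) = 9550625/4149367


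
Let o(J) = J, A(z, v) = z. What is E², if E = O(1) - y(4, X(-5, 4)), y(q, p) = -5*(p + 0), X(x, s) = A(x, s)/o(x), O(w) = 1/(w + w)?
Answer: 121/4 ≈ 30.250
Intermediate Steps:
O(w) = 1/(2*w)
X(x, s) = 1 (X(x, s) = x/x = 1)
y(q, p) = -5*p
E = 11/2 (E = (½)/1 - (-5) = (½)*1 - 1*(-5) = ½ + 5 = 11/2 ≈ 5.5000)
E² = (11/2)² = 121/4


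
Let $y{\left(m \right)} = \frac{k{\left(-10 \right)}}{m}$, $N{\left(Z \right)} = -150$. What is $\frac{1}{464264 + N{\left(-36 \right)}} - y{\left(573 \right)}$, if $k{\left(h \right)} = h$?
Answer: $\frac{4641713}{265937322} \approx 0.017454$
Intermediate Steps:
$y{\left(m \right)} = - \frac{10}{m}$
$\frac{1}{464264 + N{\left(-36 \right)}} - y{\left(573 \right)} = \frac{1}{464264 - 150} - - \frac{10}{573} = \frac{1}{464114} - \left(-10\right) \frac{1}{573} = \frac{1}{464114} - - \frac{10}{573} = \frac{1}{464114} + \frac{10}{573} = \frac{4641713}{265937322}$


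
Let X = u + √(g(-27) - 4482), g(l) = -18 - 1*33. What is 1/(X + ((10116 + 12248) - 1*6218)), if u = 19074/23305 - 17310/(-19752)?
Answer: 95044808616405877580/1534781244657100391994649 - 5885967606403600*I*√4533/1534781244657100391994649 ≈ 6.1927e-5 - 2.582e-7*I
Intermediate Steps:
g(l) = -51 (g(l) = -18 - 33 = -51)
u = 130026533/76720060 (u = 19074*(1/23305) - 17310*(-1/19752) = 19074/23305 + 2885/3292 = 130026533/76720060 ≈ 1.6948)
X = 130026533/76720060 + I*√4533 (X = 130026533/76720060 + √(-51 - 4482) = 130026533/76720060 + √(-4533) = 130026533/76720060 + I*√4533 ≈ 1.6948 + 67.328*I)
1/(X + ((10116 + 12248) - 1*6218)) = 1/((130026533/76720060 + I*√4533) + ((10116 + 12248) - 1*6218)) = 1/((130026533/76720060 + I*√4533) + (22364 - 6218)) = 1/((130026533/76720060 + I*√4533) + 16146) = 1/(1238852115293/76720060 + I*√4533)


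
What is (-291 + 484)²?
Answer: 37249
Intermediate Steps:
(-291 + 484)² = 193² = 37249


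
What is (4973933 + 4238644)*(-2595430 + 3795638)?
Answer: 11057008616016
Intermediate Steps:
(4973933 + 4238644)*(-2595430 + 3795638) = 9212577*1200208 = 11057008616016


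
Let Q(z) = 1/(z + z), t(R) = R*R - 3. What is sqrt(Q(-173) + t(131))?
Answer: sqrt(2054086782)/346 ≈ 130.99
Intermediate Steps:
t(R) = -3 + R**2 (t(R) = R**2 - 3 = -3 + R**2)
Q(z) = 1/(2*z)
sqrt(Q(-173) + t(131)) = sqrt((1/2)/(-173) + (-3 + 131**2)) = sqrt((1/2)*(-1/173) + (-3 + 17161)) = sqrt(-1/346 + 17158) = sqrt(5936667/346) = sqrt(2054086782)/346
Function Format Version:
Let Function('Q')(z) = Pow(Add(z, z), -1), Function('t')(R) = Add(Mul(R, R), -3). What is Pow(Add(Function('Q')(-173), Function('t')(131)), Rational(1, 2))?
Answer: Mul(Rational(1, 346), Pow(2054086782, Rational(1, 2))) ≈ 130.99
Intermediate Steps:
Function('t')(R) = Add(-3, Pow(R, 2)) (Function('t')(R) = Add(Pow(R, 2), -3) = Add(-3, Pow(R, 2)))
Function('Q')(z) = Mul(Rational(1, 2), Pow(z, -1)) (Function('Q')(z) = Pow(Mul(2, z), -1) = Mul(Rational(1, 2), Pow(z, -1)))
Pow(Add(Function('Q')(-173), Function('t')(131)), Rational(1, 2)) = Pow(Add(Mul(Rational(1, 2), Pow(-173, -1)), Add(-3, Pow(131, 2))), Rational(1, 2)) = Pow(Add(Mul(Rational(1, 2), Rational(-1, 173)), Add(-3, 17161)), Rational(1, 2)) = Pow(Add(Rational(-1, 346), 17158), Rational(1, 2)) = Pow(Rational(5936667, 346), Rational(1, 2)) = Mul(Rational(1, 346), Pow(2054086782, Rational(1, 2)))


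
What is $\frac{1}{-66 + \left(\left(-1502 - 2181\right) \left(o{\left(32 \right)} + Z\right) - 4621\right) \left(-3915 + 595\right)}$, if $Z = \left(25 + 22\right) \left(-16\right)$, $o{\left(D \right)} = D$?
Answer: $- \frac{1}{8788501546} \approx -1.1378 \cdot 10^{-10}$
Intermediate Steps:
$Z = -752$ ($Z = 47 \left(-16\right) = -752$)
$\frac{1}{-66 + \left(\left(-1502 - 2181\right) \left(o{\left(32 \right)} + Z\right) - 4621\right) \left(-3915 + 595\right)} = \frac{1}{-66 + \left(\left(-1502 - 2181\right) \left(32 - 752\right) - 4621\right) \left(-3915 + 595\right)} = \frac{1}{-66 + \left(\left(-3683\right) \left(-720\right) - 4621\right) \left(-3320\right)} = \frac{1}{-66 + \left(2651760 - 4621\right) \left(-3320\right)} = \frac{1}{-66 + 2647139 \left(-3320\right)} = \frac{1}{-66 - 8788501480} = \frac{1}{-8788501546} = - \frac{1}{8788501546}$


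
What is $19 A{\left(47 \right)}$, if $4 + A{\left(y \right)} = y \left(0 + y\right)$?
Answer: $41895$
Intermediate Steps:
$A{\left(y \right)} = -4 + y^{2}$ ($A{\left(y \right)} = -4 + y \left(0 + y\right) = -4 + y y = -4 + y^{2}$)
$19 A{\left(47 \right)} = 19 \left(-4 + 47^{2}\right) = 19 \left(-4 + 2209\right) = 19 \cdot 2205 = 41895$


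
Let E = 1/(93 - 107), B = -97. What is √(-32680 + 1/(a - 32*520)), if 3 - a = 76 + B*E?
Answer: I*√1790634532192986/234079 ≈ 180.78*I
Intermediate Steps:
E = -1/14 (E = 1/(-14) = -1/14 ≈ -0.071429)
a = -1119/14 (a = 3 - (76 - 97*(-1/14)) = 3 - (76 + 97/14) = 3 - 1*1161/14 = 3 - 1161/14 = -1119/14 ≈ -79.929)
√(-32680 + 1/(a - 32*520)) = √(-32680 + 1/(-1119/14 - 32*520)) = √(-32680 + 1/(-1119/14 - 16640)) = √(-32680 + 1/(-234079/14)) = √(-32680 - 14/234079) = √(-7649701734/234079) = I*√1790634532192986/234079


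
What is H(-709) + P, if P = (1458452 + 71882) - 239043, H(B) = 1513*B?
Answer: 218574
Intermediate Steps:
P = 1291291 (P = 1530334 - 239043 = 1291291)
H(-709) + P = 1513*(-709) + 1291291 = -1072717 + 1291291 = 218574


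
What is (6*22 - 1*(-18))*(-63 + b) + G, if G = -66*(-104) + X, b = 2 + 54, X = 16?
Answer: 5830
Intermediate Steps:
b = 56
G = 6880 (G = -66*(-104) + 16 = 6864 + 16 = 6880)
(6*22 - 1*(-18))*(-63 + b) + G = (6*22 - 1*(-18))*(-63 + 56) + 6880 = (132 + 18)*(-7) + 6880 = 150*(-7) + 6880 = -1050 + 6880 = 5830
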